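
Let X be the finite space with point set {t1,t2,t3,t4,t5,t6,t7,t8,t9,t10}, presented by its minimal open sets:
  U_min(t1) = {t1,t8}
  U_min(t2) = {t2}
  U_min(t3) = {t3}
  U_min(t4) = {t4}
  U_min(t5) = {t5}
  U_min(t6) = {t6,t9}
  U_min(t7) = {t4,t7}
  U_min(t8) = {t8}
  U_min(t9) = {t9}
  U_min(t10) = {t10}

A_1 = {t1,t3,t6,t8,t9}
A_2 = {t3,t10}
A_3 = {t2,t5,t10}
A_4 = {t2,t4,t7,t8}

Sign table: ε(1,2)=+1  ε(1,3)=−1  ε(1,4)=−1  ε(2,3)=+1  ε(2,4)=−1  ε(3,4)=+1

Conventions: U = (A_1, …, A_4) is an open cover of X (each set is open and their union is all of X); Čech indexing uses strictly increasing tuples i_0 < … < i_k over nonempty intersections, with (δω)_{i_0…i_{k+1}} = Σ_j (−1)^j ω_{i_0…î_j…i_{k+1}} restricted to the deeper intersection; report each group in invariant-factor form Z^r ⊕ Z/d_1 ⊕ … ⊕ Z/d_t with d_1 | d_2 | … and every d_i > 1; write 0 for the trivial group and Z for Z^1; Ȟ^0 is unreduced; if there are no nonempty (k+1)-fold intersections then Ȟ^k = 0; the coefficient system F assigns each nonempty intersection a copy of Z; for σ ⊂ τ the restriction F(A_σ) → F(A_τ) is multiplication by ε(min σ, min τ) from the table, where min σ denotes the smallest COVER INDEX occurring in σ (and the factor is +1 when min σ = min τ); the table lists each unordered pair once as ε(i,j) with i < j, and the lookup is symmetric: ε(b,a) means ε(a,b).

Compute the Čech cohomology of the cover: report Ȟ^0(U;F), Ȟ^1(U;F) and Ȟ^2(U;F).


nonempty intersections:
  A12={t3} A14={t8} A23={t10} A34={t2}
C dims 4,4; δ0: rk 4, SNF 1^3·2
Ȟ^0: (4−4)−0=0 ⇒ 0
Ȟ^1: (4−0)−4=0 plus torsion [2] ⇒ Z/2
Ȟ^2: (0−0)−0=0 ⇒ 0

Ȟ^0 ≅ 0; Ȟ^1 ≅ Z/2; Ȟ^2 ≅ 0


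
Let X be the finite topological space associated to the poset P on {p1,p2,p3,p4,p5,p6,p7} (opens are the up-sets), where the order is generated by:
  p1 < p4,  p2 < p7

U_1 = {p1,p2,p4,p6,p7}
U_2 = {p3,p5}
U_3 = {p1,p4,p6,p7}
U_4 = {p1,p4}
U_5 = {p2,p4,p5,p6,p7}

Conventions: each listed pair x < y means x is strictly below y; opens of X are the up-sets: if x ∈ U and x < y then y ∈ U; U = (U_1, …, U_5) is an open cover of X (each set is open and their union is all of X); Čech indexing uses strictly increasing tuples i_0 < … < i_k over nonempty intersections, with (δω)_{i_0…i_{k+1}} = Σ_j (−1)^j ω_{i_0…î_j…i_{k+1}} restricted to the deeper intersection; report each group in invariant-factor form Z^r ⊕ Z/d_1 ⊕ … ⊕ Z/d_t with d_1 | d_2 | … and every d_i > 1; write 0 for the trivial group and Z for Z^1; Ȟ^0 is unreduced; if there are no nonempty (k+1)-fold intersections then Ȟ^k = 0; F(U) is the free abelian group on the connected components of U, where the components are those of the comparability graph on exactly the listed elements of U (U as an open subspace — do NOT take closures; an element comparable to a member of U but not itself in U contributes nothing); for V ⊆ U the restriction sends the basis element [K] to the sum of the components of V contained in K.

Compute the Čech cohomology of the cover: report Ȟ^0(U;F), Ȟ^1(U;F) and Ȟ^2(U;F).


cover nerve:
  U13={p1,p4,p6,p7} U14={p1,p4} U15={p2,p4,p6,p7} U25={p5} U34={p1,p4} U35={p4,p6,p7} U45={p4}
  U134={p1,p4} U135={p4,p6,p7} U145={p4} U345={p4}
  U1345={p4}
components per intersection:
  U1: {p1,p4} {p2,p7} {p6}
  U2: {p3} {p5}
  U3: {p1,p4} {p6} {p7}
  U4: {p1,p4}
  U5: {p2,p7} {p4} {p5} {p6}
  U13: {p1,p4} {p6} {p7}
  U14: {p1,p4}
  U15: {p2,p7} {p4} {p6}
  U25: {p5}
  U34: {p1,p4}
  U35: {p4} {p6} {p7}
  U45: {p4}
  U134: {p1,p4}
  U135: {p4} {p6} {p7}
  U145: {p4}
  U345: {p4}
  U1345: {p4}
C dims 13,13,6,1; δ0: rk 8, SNF 1^8; δ1: rk 5, SNF 1^5; δ2: rk 1, SNF 1^1
Ȟ^0: (13−8)−0=5 ⇒ Z^5
Ȟ^1: (13−5)−8=0 ⇒ 0
Ȟ^2: (6−1)−5=0 ⇒ 0

Ȟ^0 = Z^5, Ȟ^1 = 0 and Ȟ^2 = 0


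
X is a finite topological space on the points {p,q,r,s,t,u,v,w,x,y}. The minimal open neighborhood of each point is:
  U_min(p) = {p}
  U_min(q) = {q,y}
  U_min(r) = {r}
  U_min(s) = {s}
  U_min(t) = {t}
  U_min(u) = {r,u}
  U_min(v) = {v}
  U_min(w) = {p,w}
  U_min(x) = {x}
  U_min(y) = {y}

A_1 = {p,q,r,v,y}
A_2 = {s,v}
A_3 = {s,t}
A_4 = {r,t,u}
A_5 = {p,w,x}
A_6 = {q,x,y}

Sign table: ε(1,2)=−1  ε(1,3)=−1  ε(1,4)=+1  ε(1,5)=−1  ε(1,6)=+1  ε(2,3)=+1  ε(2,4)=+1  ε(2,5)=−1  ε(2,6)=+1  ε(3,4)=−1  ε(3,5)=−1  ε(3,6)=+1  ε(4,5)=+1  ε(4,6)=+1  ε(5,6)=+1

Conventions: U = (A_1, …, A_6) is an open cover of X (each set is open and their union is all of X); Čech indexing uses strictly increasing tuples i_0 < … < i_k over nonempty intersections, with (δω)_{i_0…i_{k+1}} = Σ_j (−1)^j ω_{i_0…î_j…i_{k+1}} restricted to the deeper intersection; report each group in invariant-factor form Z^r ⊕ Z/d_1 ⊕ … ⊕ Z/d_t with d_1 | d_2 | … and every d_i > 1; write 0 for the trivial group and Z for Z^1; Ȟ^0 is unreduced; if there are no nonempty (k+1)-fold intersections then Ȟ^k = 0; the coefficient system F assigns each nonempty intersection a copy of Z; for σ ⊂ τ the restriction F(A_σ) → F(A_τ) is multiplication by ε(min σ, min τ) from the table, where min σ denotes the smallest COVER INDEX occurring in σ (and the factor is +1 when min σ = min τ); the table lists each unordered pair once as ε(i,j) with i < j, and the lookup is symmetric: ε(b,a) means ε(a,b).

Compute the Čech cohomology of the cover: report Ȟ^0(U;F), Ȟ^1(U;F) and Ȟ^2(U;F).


Ȟ^0 = 0, Ȟ^1 = Z ⊕ Z/2 and Ȟ^2 = 0

nerve simplices:
  A12={v} A14={r} A15={p} A16={q,y} A23={s} A34={t} A56={x}
C dims 6,7; δ0: rk 6, SNF 1^5·2
degree 0: 6−6−0 = 0 → Ȟ^0 ≅ 0
degree 1: 7−0−6 = 1 plus torsion [2] → Ȟ^1 ≅ Z ⊕ Z/2
degree 2: 0−0−0 = 0 → Ȟ^2 ≅ 0


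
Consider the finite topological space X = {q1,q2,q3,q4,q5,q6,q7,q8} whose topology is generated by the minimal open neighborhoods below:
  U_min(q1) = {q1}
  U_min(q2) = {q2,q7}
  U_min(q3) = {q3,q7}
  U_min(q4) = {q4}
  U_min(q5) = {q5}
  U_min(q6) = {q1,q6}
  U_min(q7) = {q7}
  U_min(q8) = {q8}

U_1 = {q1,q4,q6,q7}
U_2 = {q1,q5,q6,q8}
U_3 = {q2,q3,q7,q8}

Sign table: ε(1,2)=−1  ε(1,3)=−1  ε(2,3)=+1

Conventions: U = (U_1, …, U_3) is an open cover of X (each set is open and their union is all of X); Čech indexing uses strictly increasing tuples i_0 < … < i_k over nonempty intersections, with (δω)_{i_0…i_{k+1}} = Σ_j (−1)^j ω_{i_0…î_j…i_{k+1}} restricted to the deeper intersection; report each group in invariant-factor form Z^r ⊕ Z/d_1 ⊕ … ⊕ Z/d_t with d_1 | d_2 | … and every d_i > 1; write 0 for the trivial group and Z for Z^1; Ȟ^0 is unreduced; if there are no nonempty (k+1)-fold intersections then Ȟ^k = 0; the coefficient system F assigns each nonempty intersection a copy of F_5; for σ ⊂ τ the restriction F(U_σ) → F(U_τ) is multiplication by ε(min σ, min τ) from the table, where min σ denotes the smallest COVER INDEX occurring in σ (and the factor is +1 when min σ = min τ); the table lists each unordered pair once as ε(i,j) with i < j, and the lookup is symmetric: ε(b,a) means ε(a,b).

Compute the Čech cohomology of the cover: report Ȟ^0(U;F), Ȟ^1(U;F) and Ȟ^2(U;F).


nerve simplices:
  U12={q1,q6} U13={q7} U23={q8}
C dims 3,3; δ0: rk_F5 2
degree 0: 3−2−0 = 1 → Ȟ^0 ≅ Z/5
degree 1: 3−0−2 = 1 → Ȟ^1 ≅ Z/5
degree 2: 0−0−0 = 0 → Ȟ^2 ≅ 0

Ȟ^0 ≅ Z/5; Ȟ^1 ≅ Z/5; Ȟ^2 ≅ 0


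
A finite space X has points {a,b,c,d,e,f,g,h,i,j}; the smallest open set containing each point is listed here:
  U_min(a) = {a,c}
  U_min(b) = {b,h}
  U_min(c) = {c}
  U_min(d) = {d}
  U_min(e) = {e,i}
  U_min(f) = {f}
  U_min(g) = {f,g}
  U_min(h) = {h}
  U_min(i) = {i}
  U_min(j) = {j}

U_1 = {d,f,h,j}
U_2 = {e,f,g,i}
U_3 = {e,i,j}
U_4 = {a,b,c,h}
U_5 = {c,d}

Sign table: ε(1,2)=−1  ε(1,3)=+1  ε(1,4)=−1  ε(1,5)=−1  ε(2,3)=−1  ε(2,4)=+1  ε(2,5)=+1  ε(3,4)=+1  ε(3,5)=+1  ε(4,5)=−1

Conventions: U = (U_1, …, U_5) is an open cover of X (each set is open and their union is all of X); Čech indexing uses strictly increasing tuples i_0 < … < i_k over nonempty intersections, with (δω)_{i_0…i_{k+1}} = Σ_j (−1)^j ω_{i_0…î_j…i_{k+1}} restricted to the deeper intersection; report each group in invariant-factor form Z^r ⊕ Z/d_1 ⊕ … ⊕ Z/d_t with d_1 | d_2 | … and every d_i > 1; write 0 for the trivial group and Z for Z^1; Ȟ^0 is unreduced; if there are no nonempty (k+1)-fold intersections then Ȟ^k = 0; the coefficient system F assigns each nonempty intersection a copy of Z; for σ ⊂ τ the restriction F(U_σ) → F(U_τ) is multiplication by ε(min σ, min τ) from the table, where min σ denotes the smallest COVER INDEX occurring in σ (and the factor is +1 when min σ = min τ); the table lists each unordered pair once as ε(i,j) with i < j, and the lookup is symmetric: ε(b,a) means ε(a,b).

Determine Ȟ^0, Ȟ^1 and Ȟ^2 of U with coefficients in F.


Ȟ^0(U;F) ≅ 0; Ȟ^1(U;F) ≅ Z ⊕ Z/2; Ȟ^2(U;F) ≅ 0

intersection data:
  U12={f} U13={j} U14={h} U15={d} U23={e,i} U45={c}
C dims 5,6; δ0: rk 5, SNF 1^4·2
Ȟ^0 = (5 − 5) − 0 = 0, so Ȟ^0 ≅ 0
Ȟ^1 = (6 − 0) − 5 = 1 plus torsion [2], so Ȟ^1 ≅ Z ⊕ Z/2
Ȟ^2 = (0 − 0) − 0 = 0, so Ȟ^2 ≅ 0


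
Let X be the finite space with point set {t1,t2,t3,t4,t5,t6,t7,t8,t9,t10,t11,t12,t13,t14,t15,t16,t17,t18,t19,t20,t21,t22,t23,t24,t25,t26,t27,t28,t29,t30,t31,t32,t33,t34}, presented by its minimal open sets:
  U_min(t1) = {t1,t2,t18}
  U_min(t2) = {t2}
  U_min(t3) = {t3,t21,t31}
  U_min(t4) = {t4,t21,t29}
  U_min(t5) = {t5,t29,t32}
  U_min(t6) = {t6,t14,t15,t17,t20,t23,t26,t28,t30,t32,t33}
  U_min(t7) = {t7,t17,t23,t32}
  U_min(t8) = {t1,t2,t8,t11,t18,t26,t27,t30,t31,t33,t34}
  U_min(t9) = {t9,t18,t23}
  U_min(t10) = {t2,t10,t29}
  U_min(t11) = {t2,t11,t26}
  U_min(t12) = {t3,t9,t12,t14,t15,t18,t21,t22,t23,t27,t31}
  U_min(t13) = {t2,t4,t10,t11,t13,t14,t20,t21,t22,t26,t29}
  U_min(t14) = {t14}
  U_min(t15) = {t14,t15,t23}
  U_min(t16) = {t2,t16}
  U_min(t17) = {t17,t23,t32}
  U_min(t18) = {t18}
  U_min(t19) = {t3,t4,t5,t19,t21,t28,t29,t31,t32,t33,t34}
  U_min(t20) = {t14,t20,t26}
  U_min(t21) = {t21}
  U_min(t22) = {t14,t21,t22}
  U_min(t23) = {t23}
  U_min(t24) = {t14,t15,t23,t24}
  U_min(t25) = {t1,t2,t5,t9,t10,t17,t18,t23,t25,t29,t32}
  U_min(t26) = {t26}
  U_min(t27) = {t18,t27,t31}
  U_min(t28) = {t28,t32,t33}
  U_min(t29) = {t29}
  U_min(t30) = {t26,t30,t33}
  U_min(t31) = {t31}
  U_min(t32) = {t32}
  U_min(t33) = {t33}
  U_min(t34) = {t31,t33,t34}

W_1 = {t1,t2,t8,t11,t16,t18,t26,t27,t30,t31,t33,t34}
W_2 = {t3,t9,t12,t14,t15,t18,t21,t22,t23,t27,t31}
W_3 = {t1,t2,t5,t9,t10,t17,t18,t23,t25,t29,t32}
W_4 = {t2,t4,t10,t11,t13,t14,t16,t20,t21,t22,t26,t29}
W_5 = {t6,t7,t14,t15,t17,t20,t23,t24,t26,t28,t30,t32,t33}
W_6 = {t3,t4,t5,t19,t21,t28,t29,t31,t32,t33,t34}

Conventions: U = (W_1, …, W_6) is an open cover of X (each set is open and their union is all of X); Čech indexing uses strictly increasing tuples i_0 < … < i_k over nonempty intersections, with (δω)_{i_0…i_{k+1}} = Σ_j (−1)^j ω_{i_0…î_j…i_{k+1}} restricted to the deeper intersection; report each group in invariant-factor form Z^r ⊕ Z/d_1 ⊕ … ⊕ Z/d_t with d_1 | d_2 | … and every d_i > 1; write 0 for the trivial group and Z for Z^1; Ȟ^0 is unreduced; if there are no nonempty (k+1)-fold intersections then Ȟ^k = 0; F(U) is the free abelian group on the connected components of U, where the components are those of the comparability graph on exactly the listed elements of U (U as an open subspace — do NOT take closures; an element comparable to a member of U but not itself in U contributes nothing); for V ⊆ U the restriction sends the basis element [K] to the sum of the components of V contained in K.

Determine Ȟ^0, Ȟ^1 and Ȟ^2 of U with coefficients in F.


Ȟ^0 ≅ Z, Ȟ^1 ≅ 0 and Ȟ^2 ≅ Z/2

nonempty overlaps:
  W12={t18,t27,t31} W13={t1,t2,t18} W14={t2,t11,t16,t26} W15={t26,t30,t33} W16={t31,t33,t34} W23={t9,t18,t23} W24={t14,t21,t22} W25={t14,t15,t23} W26={t3,t21,t31} W34={t2,t10,t29} W35={t17,t23,t32} W36={t5,t29,t32} W45={t14,t20,t26} W46={t4,t21,t29} W56={t28,t32,t33}
  W123={t18} W126={t31} W134={t2} W145={t26} W156={t33} W235={t23} W245={t14} W246={t21} W346={t29} W356={t32}
components per intersection:
  W1: {t1,t2,t8,t11,t16,t18,t26,t27,t30,t31,t33,t34}
  W2: {t3,t9,t12,t14,t15,t18,t21,t22,t23,t27,t31}
  W3: {t1,t2,t5,t9,t10,t17,t18,t23,t25,t29,t32}
  W4: {t2,t4,t10,t11,t13,t14,t16,t20,t21,t22,t26,t29}
  W5: {t6,t7,t14,t15,t17,t20,t23,t24,t26,t28,t30,t32,t33}
  W6: {t3,t4,t5,t19,t21,t28,t29,t31,t32,t33,t34}
  W12: {t18,t27,t31}
  W13: {t1,t2,t18}
  W14: {t2,t11,t16,t26}
  W15: {t26,t30,t33}
  W16: {t31,t33,t34}
  W23: {t9,t18,t23}
  W24: {t14,t21,t22}
  W25: {t14,t15,t23}
  W26: {t3,t21,t31}
  W34: {t2,t10,t29}
  W35: {t17,t23,t32}
  W36: {t5,t29,t32}
  W45: {t14,t20,t26}
  W46: {t4,t21,t29}
  W56: {t28,t32,t33}
  W123: {t18}
  W126: {t31}
  W134: {t2}
  W145: {t26}
  W156: {t33}
  W235: {t23}
  W245: {t14}
  W246: {t21}
  W346: {t29}
  W356: {t32}
C dims 6,15,10; δ0: rk 5, SNF 1^5; δ1: rk 10, SNF 1^9·2
degree 0: 6−5−0 = 1 → Ȟ^0 ≅ Z
degree 1: 15−10−5 = 0 → Ȟ^1 ≅ 0
degree 2: 10−0−10 = 0 plus torsion [2] → Ȟ^2 ≅ Z/2


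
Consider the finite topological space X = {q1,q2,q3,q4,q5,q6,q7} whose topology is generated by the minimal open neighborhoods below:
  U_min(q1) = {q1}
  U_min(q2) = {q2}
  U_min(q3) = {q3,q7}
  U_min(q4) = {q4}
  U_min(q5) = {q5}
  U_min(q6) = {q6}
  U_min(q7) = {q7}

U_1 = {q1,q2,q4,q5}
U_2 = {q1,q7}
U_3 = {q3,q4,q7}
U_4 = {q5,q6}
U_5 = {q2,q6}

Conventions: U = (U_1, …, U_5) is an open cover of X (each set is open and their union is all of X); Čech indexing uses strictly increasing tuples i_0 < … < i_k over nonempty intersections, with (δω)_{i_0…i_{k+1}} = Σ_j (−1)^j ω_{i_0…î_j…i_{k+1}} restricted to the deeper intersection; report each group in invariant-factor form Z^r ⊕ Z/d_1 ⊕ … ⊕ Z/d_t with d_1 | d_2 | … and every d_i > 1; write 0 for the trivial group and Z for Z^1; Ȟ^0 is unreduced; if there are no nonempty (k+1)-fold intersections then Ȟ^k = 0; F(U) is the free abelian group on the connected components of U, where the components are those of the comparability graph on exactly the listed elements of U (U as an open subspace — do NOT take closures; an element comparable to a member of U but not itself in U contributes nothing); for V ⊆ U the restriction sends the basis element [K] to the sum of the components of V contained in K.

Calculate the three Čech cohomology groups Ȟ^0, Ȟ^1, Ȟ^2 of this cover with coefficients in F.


Ȟ^0 ≅ Z^6, Ȟ^1 ≅ 0 and Ȟ^2 ≅ 0

nonempty overlaps:
  U12={q1} U13={q4} U14={q5} U15={q2} U23={q7} U45={q6}
components per intersection:
  U1: {q1} {q2} {q4} {q5}
  U2: {q1} {q7}
  U3: {q3,q7} {q4}
  U4: {q5} {q6}
  U5: {q2} {q6}
  U12: {q1}
  U13: {q4}
  U14: {q5}
  U15: {q2}
  U23: {q7}
  U45: {q6}
C dims 12,6; δ0: rk 6, SNF 1^6
degree 0: 12−6−0 = 6 → Ȟ^0 ≅ Z^6
degree 1: 6−0−6 = 0 → Ȟ^1 ≅ 0
degree 2: 0−0−0 = 0 → Ȟ^2 ≅ 0


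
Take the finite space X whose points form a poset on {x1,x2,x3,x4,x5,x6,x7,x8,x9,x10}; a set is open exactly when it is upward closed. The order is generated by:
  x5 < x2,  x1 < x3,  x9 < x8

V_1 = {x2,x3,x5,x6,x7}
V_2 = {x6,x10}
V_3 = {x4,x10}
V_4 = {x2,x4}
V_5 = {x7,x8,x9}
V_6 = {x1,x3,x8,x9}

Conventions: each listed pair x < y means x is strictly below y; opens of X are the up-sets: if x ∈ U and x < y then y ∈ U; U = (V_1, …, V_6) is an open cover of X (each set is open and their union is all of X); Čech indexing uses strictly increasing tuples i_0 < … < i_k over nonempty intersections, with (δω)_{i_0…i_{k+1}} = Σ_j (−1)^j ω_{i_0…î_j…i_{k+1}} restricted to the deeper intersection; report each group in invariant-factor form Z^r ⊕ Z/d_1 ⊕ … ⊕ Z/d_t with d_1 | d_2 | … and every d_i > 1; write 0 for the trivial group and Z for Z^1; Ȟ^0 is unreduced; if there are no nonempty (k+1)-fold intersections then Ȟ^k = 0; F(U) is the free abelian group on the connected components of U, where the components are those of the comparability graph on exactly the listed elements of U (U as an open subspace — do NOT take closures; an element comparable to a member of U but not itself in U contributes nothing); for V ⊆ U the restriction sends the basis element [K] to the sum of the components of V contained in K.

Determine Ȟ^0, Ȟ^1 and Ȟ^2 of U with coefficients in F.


nonempty overlaps:
  V12={x6} V14={x2} V15={x7} V16={x3} V23={x10} V34={x4} V56={x8,x9}
components per intersection:
  V1: {x2,x5} {x3} {x6} {x7}
  V2: {x6} {x10}
  V3: {x4} {x10}
  V4: {x2} {x4}
  V5: {x7} {x8,x9}
  V6: {x1,x3} {x8,x9}
  V12: {x6}
  V14: {x2}
  V15: {x7}
  V16: {x3}
  V23: {x10}
  V34: {x4}
  V56: {x8,x9}
C dims 14,7; δ0: rk 7, SNF 1^7
degree 0: 14−7−0 = 7 → Ȟ^0 ≅ Z^7
degree 1: 7−0−7 = 0 → Ȟ^1 ≅ 0
degree 2: 0−0−0 = 0 → Ȟ^2 ≅ 0

Ȟ^0(U;F) ≅ Z^7; Ȟ^1(U;F) ≅ 0; Ȟ^2(U;F) ≅ 0


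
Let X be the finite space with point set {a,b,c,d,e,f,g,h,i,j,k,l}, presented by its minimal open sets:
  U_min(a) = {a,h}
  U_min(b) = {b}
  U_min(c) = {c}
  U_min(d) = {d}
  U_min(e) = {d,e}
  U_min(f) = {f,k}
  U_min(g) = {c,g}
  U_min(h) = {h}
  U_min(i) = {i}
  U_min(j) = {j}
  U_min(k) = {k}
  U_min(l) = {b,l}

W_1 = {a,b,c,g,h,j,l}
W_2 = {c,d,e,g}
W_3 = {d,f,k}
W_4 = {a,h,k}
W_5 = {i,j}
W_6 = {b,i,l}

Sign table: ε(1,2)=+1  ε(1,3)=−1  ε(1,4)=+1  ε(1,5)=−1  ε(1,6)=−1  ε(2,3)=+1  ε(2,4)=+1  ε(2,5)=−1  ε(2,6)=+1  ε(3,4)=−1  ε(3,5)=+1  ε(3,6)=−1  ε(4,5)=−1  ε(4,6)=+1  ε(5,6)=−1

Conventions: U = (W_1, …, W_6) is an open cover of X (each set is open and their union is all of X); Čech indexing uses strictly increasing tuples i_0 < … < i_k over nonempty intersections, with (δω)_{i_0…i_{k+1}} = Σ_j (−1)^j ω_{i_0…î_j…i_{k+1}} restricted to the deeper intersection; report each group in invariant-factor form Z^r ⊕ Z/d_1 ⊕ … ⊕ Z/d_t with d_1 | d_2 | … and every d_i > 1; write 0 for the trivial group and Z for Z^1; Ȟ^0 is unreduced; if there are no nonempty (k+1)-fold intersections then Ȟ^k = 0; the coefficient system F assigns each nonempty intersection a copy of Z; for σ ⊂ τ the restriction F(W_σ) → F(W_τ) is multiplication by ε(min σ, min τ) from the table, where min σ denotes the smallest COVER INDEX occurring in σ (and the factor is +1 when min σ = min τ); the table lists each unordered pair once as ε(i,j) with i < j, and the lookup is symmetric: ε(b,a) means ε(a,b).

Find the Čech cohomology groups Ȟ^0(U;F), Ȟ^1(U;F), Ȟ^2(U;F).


nonempty intersections:
  W12={c,g} W14={a,h} W15={j} W16={b,l} W23={d} W34={k} W56={i}
C dims 6,7; δ0: rk 6, SNF 1^5·2
Ȟ^0: (6−6)−0=0 ⇒ 0
Ȟ^1: (7−0)−6=1 plus torsion [2] ⇒ Z ⊕ Z/2
Ȟ^2: (0−0)−0=0 ⇒ 0

Ȟ^0 = 0, Ȟ^1 = Z ⊕ Z/2 and Ȟ^2 = 0


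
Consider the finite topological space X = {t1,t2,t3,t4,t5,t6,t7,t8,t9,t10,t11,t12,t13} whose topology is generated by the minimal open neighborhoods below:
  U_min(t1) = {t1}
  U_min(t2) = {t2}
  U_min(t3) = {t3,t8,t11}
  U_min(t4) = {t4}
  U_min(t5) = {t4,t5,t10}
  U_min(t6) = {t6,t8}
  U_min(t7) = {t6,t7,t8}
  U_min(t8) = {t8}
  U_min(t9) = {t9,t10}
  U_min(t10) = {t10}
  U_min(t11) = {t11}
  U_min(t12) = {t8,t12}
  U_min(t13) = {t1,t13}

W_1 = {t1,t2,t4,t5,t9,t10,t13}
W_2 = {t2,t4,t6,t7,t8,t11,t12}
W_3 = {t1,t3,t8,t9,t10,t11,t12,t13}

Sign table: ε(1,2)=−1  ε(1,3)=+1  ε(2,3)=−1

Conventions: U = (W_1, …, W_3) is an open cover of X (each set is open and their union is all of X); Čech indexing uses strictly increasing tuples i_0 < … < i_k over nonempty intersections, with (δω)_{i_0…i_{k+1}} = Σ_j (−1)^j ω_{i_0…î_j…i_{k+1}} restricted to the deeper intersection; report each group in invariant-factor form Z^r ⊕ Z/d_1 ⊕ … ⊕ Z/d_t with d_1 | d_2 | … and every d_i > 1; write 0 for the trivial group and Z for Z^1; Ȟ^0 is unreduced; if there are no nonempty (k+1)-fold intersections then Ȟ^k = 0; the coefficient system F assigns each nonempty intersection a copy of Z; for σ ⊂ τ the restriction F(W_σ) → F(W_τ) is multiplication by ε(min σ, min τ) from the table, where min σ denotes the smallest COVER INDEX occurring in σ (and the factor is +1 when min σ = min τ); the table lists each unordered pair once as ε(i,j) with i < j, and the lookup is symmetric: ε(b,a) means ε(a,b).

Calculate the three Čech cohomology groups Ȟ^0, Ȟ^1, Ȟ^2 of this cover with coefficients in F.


cover nerve:
  W12={t2,t4} W13={t1,t9,t10,t13} W23={t8,t11,t12}
C dims 3,3; δ0: rk 2, SNF 1^2
Ȟ^0: (3−2)−0=1 ⇒ Z
Ȟ^1: (3−0)−2=1 ⇒ Z
Ȟ^2: (0−0)−0=0 ⇒ 0

Ȟ^0 ≅ Z, Ȟ^1 ≅ Z and Ȟ^2 ≅ 0


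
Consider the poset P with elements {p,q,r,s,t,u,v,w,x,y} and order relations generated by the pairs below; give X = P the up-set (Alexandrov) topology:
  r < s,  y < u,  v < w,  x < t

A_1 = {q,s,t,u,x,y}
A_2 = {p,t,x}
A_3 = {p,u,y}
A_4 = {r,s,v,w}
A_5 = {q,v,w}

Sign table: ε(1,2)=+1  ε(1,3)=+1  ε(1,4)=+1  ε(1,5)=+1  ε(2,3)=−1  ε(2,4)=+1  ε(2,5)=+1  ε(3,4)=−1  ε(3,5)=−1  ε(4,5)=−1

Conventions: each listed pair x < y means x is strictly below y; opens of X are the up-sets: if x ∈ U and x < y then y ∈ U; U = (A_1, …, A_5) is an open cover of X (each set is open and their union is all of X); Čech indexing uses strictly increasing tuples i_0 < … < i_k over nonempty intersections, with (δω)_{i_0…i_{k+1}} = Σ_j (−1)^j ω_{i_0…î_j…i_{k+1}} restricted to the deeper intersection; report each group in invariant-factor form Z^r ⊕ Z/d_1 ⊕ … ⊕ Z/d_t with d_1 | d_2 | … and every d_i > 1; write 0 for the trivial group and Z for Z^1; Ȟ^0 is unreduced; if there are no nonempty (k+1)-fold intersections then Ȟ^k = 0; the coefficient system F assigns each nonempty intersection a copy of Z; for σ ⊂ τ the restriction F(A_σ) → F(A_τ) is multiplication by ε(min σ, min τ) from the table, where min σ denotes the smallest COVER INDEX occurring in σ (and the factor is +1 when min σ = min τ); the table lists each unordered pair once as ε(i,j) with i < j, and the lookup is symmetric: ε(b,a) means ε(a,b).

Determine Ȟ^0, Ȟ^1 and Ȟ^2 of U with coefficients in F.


cover nerve:
  A12={t,x} A13={u,y} A14={s} A15={q} A23={p} A45={v,w}
C dims 5,6; δ0: rk 5, SNF 1^4·2
Ȟ^0: (5−5)−0=0 ⇒ 0
Ȟ^1: (6−0)−5=1 plus torsion [2] ⇒ Z ⊕ Z/2
Ȟ^2: (0−0)−0=0 ⇒ 0

Ȟ^0 = 0, Ȟ^1 = Z ⊕ Z/2, Ȟ^2 = 0


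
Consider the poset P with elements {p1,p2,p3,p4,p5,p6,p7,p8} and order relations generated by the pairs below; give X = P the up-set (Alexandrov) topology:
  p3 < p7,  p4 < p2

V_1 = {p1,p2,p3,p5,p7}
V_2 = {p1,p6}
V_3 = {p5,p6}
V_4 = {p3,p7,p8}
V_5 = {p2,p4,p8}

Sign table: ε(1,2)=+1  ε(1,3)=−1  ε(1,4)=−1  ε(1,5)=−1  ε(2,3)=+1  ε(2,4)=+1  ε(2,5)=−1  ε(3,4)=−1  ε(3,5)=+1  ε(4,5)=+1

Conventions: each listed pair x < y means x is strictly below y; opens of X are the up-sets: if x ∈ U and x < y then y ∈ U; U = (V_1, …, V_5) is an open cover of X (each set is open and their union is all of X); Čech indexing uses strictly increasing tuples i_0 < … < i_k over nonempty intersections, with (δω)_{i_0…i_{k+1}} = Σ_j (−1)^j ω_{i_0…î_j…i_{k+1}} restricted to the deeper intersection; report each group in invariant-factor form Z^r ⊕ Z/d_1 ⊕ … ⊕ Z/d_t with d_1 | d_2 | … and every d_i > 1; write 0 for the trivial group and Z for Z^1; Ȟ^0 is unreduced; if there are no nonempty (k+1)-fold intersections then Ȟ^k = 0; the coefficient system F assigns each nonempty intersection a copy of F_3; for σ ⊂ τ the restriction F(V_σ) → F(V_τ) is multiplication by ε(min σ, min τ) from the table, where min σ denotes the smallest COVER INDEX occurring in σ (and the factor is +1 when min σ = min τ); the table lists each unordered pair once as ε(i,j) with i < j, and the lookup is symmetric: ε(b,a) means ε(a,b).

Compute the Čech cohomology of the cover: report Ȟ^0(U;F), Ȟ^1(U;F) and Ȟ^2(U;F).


nonempty overlaps:
  V12={p1} V13={p5} V14={p3,p7} V15={p2} V23={p6} V45={p8}
C dims 5,6; δ0: rk_F3 5
degree 0: 5−5−0 = 0 → Ȟ^0 ≅ 0
degree 1: 6−0−5 = 1 → Ȟ^1 ≅ Z/3
degree 2: 0−0−0 = 0 → Ȟ^2 ≅ 0

Ȟ^0 = 0; Ȟ^1 = Z/3; Ȟ^2 = 0


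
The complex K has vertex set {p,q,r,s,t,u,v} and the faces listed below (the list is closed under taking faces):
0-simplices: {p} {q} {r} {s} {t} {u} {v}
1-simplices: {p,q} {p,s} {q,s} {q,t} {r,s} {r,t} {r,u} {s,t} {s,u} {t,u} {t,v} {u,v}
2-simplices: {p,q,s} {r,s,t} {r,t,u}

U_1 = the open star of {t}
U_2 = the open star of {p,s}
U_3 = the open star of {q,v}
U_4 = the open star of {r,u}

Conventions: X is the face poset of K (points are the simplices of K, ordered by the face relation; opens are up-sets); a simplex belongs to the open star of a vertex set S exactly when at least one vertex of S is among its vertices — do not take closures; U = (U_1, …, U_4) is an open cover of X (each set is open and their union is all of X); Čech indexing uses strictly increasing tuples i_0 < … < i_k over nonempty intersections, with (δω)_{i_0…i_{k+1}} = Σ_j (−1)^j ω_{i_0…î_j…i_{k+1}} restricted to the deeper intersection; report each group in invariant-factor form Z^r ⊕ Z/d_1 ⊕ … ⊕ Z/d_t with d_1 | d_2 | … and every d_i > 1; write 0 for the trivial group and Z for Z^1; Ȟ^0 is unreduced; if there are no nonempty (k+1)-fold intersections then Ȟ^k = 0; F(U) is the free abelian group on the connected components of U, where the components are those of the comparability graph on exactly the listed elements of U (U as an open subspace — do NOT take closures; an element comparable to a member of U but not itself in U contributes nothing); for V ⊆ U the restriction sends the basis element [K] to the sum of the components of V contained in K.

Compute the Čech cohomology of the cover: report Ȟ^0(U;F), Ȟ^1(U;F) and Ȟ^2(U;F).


Ȟ^0(U;F) ≅ Z, Ȟ^1(U;F) ≅ Z^3 and Ȟ^2(U;F) ≅ 0

cover nerve:
  U1={{t},{q,t},{r,t},{s,t},{t,u},{t,v},{r,s,t},{r,t,u}} U2={{p},{s},{p,q},{p,s},{q,s},{r,s},{s,t},{s,u},{p,q,s},{r,s,t}} U3={{q},{v},{p,q},{q,s},{q,t},{t,v},{u,v},{p,q,s}} U4={{r},{u},{r,s},{r,t},{r,u},{s,u},{t,u},{u,v},{r,s,t},{r,t,u}}
  U12={{s,t},{r,s,t}} U13={{q,t},{t,v}} U14={{r,t},{t,u},{r,s,t},{r,t,u}} U23={{p,q},{q,s},{p,q,s}} U24={{r,s},{s,u},{r,s,t}} U34={{u,v}}
  U124={{r,s,t}}
components per intersection:
  U1: {{t},{q,t},{r,t},{s,t},{t,u},{t,v},{r,s,t},{r,t,u}}
  U2: {{p},{s},{p,q},{p,s},{q,s},{r,s},{s,t},{s,u},{p,q,s},{r,s,t}}
  U3: {{q},{p,q},{q,s},{q,t},{p,q,s}} {{v},{t,v},{u,v}}
  U4: {{r},{u},{r,s},{r,t},{r,u},{s,u},{t,u},{u,v},{r,s,t},{r,t,u}}
  U12: {{s,t},{r,s,t}}
  U13: {{q,t}} {{t,v}}
  U14: {{r,t},{t,u},{r,s,t},{r,t,u}}
  U23: {{p,q},{q,s},{p,q,s}}
  U24: {{r,s},{r,s,t}} {{s,u}}
  U34: {{u,v}}
  U124: {{r,s,t}}
C dims 5,8,1; δ0: rk 4, SNF 1^4; δ1: rk 1, SNF 1^1
Ȟ^0: (5−4)−0=1 ⇒ Z
Ȟ^1: (8−1)−4=3 ⇒ Z^3
Ȟ^2: (1−0)−1=0 ⇒ 0


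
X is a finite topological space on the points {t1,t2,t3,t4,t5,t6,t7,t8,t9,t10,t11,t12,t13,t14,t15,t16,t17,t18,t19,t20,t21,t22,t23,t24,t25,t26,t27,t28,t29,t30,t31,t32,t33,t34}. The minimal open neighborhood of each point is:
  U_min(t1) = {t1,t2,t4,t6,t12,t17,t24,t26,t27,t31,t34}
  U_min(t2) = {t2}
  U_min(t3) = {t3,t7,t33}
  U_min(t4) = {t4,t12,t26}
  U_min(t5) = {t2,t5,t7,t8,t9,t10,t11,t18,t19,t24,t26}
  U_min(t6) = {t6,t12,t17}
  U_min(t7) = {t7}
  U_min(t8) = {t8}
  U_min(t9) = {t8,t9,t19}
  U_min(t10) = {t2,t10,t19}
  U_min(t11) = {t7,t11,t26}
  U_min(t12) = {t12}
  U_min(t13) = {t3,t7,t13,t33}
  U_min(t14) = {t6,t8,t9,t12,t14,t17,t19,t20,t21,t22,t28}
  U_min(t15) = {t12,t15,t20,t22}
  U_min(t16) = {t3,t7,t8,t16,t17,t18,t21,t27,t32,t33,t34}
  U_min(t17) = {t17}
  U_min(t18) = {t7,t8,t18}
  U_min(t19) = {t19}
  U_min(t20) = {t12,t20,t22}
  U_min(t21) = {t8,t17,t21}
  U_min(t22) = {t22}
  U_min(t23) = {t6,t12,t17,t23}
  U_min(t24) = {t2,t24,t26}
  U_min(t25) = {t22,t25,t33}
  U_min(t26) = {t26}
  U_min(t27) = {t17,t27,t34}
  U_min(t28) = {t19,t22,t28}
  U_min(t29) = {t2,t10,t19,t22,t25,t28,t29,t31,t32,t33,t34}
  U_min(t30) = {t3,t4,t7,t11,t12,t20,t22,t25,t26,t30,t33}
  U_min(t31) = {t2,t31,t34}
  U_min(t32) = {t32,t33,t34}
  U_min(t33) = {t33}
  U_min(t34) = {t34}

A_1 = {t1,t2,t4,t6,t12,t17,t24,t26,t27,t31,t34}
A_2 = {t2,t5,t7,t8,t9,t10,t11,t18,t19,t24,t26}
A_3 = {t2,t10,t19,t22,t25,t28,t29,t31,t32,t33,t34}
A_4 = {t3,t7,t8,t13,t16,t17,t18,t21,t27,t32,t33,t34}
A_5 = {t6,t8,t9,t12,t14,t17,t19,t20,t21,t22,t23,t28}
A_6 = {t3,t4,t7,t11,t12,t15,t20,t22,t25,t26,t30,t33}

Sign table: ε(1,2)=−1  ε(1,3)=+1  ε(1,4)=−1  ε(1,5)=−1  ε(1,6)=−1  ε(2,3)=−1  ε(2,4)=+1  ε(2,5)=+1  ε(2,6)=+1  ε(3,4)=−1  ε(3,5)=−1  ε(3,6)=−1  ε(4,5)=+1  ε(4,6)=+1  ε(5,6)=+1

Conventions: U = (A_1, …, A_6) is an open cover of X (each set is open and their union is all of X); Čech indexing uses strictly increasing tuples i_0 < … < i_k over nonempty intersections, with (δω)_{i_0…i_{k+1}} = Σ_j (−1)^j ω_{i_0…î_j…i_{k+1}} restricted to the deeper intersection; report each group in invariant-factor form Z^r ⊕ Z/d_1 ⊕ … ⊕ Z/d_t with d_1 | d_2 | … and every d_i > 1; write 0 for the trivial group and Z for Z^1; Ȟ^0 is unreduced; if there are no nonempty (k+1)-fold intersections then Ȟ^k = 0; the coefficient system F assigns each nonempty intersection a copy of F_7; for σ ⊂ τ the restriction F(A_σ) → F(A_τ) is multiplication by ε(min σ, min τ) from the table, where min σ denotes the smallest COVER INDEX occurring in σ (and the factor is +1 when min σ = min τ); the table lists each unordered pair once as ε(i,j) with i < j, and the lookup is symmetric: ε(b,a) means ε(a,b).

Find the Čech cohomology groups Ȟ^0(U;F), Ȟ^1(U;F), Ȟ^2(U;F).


Ȟ^0 ≅ Z/7, Ȟ^1 ≅ 0, Ȟ^2 ≅ 0

intersection data:
  A12={t2,t24,t26} A13={t2,t31,t34} A14={t17,t27,t34} A15={t6,t12,t17} A16={t4,t12,t26} A23={t2,t10,t19} A24={t7,t8,t18} A25={t8,t9,t19} A26={t7,t11,t26} A34={t32,t33,t34} A35={t19,t22,t28} A36={t22,t25,t33} A45={t8,t17,t21} A46={t3,t7,t33} A56={t12,t20,t22}
  A123={t2} A126={t26} A134={t34} A145={t17} A156={t12} A235={t19} A245={t8} A246={t7} A346={t33} A356={t22}
C dims 6,15,10; δ0: rk_F7 5; δ1: rk_F7 10
Ȟ^0 = (6 − 5) − 0 = 1, so Ȟ^0 ≅ Z/7
Ȟ^1 = (15 − 10) − 5 = 0, so Ȟ^1 ≅ 0
Ȟ^2 = (10 − 0) − 10 = 0, so Ȟ^2 ≅ 0


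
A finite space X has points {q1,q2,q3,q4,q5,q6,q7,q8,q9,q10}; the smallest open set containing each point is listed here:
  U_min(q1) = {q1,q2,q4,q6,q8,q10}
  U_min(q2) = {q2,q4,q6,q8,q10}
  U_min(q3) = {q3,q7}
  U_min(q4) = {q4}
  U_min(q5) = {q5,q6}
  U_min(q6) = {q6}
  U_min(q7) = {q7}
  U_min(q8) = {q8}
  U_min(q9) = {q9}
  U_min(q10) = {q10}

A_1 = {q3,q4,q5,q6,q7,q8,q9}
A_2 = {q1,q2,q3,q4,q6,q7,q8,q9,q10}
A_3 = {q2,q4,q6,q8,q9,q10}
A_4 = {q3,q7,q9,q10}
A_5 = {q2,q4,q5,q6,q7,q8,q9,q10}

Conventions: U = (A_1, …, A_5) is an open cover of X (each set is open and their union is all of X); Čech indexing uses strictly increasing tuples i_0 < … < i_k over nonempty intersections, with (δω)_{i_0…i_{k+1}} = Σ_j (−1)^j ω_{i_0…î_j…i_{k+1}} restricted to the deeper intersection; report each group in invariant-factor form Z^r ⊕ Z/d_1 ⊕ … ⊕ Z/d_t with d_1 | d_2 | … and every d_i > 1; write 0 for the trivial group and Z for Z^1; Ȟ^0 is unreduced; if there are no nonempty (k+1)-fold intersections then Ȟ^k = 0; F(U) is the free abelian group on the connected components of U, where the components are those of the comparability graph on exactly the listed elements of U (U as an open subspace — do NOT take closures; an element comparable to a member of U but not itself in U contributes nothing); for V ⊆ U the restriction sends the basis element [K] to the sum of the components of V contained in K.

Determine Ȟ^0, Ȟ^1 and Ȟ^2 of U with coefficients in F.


Ȟ^0 = Z^3; Ȟ^1 = 0; Ȟ^2 = 0

nerve of the cover:
  A12={q3,q4,q6,q7,q8,q9} A13={q4,q6,q8,q9} A14={q3,q7,q9} A15={q4,q5,q6,q7,q8,q9} A23={q2,q4,q6,q8,q9,q10} A24={q3,q7,q9,q10} A25={q2,q4,q6,q7,q8,q9,q10} A34={q9,q10} A35={q2,q4,q6,q8,q9,q10} A45={q7,q9,q10}
  A123={q4,q6,q8,q9} A124={q3,q7,q9} A125={q4,q6,q7,q8,q9} A134={q9} A135={q4,q6,q8,q9} A145={q7,q9} A234={q9,q10} A235={q2,q4,q6,q8,q9,q10} A245={q7,q9,q10} A345={q9,q10}
  A1234={q9} A1235={q4,q6,q8,q9} A1245={q7,q9} A1345={q9} A2345={q9,q10}
  A12345={q9}
components per intersection:
  A1: {q3,q7} {q4} {q5,q6} {q8} {q9}
  A2: {q1,q2,q4,q6,q8,q10} {q3,q7} {q9}
  A3: {q2,q4,q6,q8,q10} {q9}
  A4: {q3,q7} {q9} {q10}
  A5: {q2,q4,q5,q6,q8,q10} {q7} {q9}
  A12: {q3,q7} {q4} {q6} {q8} {q9}
  A13: {q4} {q6} {q8} {q9}
  A14: {q3,q7} {q9}
  A15: {q4} {q5,q6} {q7} {q8} {q9}
  A23: {q2,q4,q6,q8,q10} {q9}
  A24: {q3,q7} {q9} {q10}
  A25: {q2,q4,q6,q8,q10} {q7} {q9}
  A34: {q9} {q10}
  A35: {q2,q4,q6,q8,q10} {q9}
  A45: {q7} {q9} {q10}
  A123: {q4} {q6} {q8} {q9}
  A124: {q3,q7} {q9}
  A125: {q4} {q6} {q7} {q8} {q9}
  A134: {q9}
  A135: {q4} {q6} {q8} {q9}
  A145: {q7} {q9}
  A234: {q9} {q10}
  A235: {q2,q4,q6,q8,q10} {q9}
  A245: {q7} {q9} {q10}
  A345: {q9} {q10}
  A1234: {q9}
  A1235: {q4} {q6} {q8} {q9}
  A1245: {q7} {q9}
  A1345: {q9}
  A2345: {q9} {q10}
  A12345: {q9}
C dims 16,31,27,10; δ0: rk 13, SNF 1^13; δ1: rk 18, SNF 1^18; δ2: rk 9, SNF 1^9
Ȟ^0 = (16 − 13) − 0 = 3, so Ȟ^0 ≅ Z^3
Ȟ^1 = (31 − 18) − 13 = 0, so Ȟ^1 ≅ 0
Ȟ^2 = (27 − 9) − 18 = 0, so Ȟ^2 ≅ 0


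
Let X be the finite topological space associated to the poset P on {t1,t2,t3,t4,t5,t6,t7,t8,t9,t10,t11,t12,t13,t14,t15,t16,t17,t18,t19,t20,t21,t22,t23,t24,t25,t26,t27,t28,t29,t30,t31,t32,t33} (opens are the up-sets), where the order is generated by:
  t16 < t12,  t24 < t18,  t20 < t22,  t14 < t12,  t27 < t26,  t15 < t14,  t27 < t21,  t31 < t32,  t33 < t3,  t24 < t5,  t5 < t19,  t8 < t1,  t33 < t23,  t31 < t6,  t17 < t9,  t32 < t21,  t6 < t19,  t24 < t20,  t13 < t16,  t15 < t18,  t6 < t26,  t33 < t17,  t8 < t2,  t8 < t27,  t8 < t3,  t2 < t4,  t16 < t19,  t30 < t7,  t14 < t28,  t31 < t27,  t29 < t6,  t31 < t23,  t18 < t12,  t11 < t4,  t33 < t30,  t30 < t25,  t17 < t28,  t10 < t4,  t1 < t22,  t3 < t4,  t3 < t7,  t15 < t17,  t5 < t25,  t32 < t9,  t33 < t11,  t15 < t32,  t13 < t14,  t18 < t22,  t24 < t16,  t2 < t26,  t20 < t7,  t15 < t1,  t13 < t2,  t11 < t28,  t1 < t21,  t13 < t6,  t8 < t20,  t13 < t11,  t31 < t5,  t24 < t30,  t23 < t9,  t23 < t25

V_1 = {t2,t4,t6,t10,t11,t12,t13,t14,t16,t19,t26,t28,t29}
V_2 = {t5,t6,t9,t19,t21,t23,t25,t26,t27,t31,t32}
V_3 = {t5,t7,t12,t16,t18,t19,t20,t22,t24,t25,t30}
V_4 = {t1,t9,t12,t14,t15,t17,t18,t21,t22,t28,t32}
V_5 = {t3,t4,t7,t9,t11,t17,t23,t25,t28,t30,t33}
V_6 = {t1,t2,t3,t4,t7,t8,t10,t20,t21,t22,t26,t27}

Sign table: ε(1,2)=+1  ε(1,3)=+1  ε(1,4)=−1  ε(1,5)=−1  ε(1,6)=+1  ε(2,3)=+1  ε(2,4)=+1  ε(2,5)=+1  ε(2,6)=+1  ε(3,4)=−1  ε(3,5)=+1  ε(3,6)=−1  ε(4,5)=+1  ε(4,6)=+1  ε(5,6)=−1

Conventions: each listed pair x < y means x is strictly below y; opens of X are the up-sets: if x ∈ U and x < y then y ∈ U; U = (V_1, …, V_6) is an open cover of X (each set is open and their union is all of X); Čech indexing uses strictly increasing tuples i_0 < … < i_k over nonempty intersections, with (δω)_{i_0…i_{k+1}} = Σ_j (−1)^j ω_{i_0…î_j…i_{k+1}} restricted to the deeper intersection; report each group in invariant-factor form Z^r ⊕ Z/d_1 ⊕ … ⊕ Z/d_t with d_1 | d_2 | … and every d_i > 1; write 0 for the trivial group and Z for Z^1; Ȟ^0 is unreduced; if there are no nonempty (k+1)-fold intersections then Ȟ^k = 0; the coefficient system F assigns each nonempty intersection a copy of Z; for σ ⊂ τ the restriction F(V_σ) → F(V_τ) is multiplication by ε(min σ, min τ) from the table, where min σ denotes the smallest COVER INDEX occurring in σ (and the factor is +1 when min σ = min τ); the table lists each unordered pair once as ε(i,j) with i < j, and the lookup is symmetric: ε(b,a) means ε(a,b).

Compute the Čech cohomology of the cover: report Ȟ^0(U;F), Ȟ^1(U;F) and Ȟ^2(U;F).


Ȟ^0 ≅ 0, Ȟ^1 ≅ Z/2 and Ȟ^2 ≅ Z

nonempty overlaps:
  V12={t6,t19,t26} V13={t12,t16,t19} V14={t12,t14,t28} V15={t4,t11,t28} V16={t2,t4,t10,t26} V23={t5,t19,t25} V24={t9,t21,t32} V25={t9,t23,t25} V26={t21,t26,t27} V34={t12,t18,t22} V35={t7,t25,t30} V36={t7,t20,t22} V45={t9,t17,t28} V46={t1,t21,t22} V56={t3,t4,t7}
  V123={t19} V126={t26} V134={t12} V145={t28} V156={t4} V235={t25} V245={t9} V246={t21} V346={t22} V356={t7}
C dims 6,15,10; δ0: rk 6, SNF 1^5·2; δ1: rk 9, SNF 1^9
degree 0: 6−6−0 = 0 → Ȟ^0 ≅ 0
degree 1: 15−9−6 = 0 plus torsion [2] → Ȟ^1 ≅ Z/2
degree 2: 10−0−9 = 1 → Ȟ^2 ≅ Z


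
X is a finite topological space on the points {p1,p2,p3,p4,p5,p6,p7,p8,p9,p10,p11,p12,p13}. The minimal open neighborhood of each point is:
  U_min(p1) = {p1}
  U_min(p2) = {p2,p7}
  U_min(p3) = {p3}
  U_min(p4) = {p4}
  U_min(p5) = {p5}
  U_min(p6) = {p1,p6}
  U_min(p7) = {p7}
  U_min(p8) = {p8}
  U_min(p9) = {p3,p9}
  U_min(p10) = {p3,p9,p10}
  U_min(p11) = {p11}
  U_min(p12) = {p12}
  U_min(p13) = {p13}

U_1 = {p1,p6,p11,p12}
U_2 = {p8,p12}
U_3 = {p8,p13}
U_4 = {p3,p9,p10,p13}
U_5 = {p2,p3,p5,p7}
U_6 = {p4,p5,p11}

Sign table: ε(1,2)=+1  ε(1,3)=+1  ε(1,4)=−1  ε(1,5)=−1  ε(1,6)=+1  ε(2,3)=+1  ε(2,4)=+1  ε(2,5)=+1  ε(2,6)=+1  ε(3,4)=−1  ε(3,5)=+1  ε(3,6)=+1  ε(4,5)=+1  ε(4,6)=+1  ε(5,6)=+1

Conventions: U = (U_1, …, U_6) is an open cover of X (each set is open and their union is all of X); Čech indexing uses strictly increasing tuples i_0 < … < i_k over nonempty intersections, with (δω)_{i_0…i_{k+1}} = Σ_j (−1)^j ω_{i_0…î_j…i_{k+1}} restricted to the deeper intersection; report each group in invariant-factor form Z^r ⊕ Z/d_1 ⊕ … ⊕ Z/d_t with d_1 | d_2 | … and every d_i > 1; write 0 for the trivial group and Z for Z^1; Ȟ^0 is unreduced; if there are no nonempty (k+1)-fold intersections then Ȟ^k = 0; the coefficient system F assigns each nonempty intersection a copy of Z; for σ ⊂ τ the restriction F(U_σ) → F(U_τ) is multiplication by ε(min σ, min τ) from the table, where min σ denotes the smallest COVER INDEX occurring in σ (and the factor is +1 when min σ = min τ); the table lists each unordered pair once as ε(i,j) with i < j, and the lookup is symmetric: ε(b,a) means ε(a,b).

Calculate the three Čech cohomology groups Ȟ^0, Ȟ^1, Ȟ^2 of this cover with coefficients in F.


Ȟ^0 = 0; Ȟ^1 = Z/2; Ȟ^2 = 0

intersection data:
  U12={p12} U16={p11} U23={p8} U34={p13} U45={p3} U56={p5}
C dims 6,6; δ0: rk 6, SNF 1^5·2
Ȟ^0 = (6 − 6) − 0 = 0, so Ȟ^0 ≅ 0
Ȟ^1 = (6 − 0) − 6 = 0 plus torsion [2], so Ȟ^1 ≅ Z/2
Ȟ^2 = (0 − 0) − 0 = 0, so Ȟ^2 ≅ 0


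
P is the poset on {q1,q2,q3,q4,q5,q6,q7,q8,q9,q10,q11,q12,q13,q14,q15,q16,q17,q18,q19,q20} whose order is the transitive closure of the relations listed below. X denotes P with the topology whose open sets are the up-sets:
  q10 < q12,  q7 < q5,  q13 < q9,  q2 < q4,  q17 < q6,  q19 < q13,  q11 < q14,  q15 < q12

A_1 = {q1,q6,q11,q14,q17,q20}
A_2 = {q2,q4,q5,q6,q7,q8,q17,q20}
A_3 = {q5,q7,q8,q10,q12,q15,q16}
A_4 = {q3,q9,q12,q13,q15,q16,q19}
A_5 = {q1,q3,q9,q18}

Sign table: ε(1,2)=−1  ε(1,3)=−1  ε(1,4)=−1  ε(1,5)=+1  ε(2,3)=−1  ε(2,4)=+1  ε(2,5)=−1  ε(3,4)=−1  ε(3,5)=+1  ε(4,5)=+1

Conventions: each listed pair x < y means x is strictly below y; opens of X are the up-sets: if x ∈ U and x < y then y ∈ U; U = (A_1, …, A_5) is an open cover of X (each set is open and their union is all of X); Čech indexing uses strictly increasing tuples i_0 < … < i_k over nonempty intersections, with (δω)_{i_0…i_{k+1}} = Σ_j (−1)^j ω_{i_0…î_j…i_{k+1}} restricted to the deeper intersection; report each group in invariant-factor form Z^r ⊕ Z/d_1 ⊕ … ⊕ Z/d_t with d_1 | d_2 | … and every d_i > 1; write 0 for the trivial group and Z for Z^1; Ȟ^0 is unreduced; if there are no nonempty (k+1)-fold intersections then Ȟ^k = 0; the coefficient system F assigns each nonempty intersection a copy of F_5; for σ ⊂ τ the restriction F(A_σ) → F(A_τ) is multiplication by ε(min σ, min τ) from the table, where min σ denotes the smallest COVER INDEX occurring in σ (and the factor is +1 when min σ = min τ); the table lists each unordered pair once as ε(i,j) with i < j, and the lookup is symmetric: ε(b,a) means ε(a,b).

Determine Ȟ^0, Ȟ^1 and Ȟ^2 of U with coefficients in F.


Ȟ^0 ≅ 0,  Ȟ^1 ≅ 0,  Ȟ^2 ≅ 0

cover nerve:
  A12={q6,q17,q20} A15={q1} A23={q5,q7,q8} A34={q12,q15,q16} A45={q3,q9}
C dims 5,5; δ0: rk_F5 5
Ȟ^0: (5−5)−0=0 ⇒ 0
Ȟ^1: (5−0)−5=0 ⇒ 0
Ȟ^2: (0−0)−0=0 ⇒ 0
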